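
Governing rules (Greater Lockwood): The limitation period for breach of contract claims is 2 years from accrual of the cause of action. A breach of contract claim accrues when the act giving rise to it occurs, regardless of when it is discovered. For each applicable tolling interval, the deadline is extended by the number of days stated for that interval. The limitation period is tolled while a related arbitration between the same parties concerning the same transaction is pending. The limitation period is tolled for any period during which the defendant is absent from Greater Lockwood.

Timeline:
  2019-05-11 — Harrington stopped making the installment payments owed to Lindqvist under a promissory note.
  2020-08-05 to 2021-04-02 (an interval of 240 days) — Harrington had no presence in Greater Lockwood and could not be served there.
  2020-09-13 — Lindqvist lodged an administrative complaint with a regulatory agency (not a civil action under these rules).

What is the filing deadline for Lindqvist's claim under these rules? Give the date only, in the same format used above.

The claim accrued on 2019-05-11, when the wrongful act occurred.
The untolled deadline — 2 years after 2019-05-11 — is 2021-05-11.
Because the defendant's absence from the jurisdiction ran from 2020-08-05 to 2021-04-02, the deadline is extended by 240 days to 2022-01-06.
Nothing else in the chronology tolls or restarts the period.

2022-01-06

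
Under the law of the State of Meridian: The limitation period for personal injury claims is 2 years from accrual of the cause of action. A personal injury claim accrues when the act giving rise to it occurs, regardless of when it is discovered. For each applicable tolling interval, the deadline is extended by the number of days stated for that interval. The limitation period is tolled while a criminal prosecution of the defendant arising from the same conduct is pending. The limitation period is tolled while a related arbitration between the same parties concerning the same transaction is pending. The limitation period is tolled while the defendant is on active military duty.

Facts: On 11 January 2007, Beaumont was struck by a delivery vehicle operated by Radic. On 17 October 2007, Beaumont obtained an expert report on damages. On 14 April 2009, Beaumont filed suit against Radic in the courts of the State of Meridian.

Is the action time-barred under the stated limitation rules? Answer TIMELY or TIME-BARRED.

TIME-BARRED

The cause of action accrued on 11 January 2007, the date of the act.
Adding the 2 years base period to 11 January 2007 gives a deadline of 11 January 2009, before any tolling.
The other events in the timeline have no effect on the limitation period under the stated rules.
Filing on 14 April 2009 missed the 11 January 2009 deadline — the action is time-barred.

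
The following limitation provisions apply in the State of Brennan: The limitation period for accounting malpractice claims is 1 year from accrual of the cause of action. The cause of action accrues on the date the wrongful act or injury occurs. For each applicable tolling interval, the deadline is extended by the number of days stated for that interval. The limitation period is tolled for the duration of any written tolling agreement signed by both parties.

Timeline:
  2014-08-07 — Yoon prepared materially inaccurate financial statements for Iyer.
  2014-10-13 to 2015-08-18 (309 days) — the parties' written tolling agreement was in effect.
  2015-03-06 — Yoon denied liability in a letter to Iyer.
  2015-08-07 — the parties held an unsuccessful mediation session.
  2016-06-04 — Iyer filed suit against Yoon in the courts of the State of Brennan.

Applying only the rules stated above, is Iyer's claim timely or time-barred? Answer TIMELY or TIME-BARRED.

TIMELY

The limitation period began to run on 2014-08-07.
1 year from 2014-08-07 is 2015-08-07.
The written tolling agreement from 2014-10-13 to 2015-08-18 tolled the period for 309 days, extending the deadline to 2016-06-11.
The other events in the timeline have no effect on the limitation period under the stated rules.
The 2016-06-04 filing precedes the 2016-06-11 deadline; the claim is timely.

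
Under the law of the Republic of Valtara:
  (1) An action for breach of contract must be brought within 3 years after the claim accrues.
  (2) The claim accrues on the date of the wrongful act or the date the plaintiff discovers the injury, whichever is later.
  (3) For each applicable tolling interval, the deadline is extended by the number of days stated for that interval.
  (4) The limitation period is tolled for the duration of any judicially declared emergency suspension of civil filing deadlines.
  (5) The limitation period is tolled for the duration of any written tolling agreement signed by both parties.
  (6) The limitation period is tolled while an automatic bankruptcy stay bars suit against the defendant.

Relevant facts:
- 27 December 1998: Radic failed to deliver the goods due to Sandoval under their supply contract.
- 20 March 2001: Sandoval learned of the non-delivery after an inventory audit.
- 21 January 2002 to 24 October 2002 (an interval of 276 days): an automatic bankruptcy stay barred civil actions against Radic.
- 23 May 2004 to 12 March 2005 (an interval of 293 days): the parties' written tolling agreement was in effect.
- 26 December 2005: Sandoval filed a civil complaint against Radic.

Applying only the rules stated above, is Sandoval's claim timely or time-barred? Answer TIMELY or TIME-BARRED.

Because discovery on 20 March 2001 post-dates the 27 December 1998 act, accrual under the later-of rule falls on 20 March 2001.
The untolled deadline — 3 years after 20 March 2001 — is 20 March 2004.
The period was tolled for 276 days by the automatic bankruptcy stay (21 January 2002 to 24 October 2002), pushing the deadline to 21 December 2004.
Because the written tolling agreement ran from 23 May 2004 to 12 March 2005, the deadline is extended by 293 days to 10 October 2005.
The 26 December 2005 filing falls after the 10 October 2005 deadline; the claim is time-barred.

TIME-BARRED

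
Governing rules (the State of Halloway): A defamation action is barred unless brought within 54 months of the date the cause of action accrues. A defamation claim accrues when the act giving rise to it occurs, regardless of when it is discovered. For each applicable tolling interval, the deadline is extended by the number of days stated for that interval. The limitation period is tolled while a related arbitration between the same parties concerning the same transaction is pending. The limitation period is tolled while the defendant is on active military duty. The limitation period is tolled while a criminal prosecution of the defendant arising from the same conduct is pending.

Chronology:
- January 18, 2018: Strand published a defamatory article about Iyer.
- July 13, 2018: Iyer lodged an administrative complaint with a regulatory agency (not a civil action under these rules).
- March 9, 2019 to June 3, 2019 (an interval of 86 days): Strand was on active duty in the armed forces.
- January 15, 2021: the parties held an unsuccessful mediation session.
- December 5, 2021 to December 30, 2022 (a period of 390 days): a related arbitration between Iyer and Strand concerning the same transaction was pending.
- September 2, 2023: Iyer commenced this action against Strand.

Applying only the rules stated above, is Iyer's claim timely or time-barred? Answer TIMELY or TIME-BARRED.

The limitation period began to run on January 18, 2018.
The untolled deadline — 54 months after January 18, 2018 — is July 18, 2022.
The period was tolled for 86 days by the defendant's active military service (March 9, 2019 to June 3, 2019), pushing the deadline to October 12, 2022.
The pending related arbitration from December 5, 2021 to December 30, 2022 tolled the period for 390 days, extending the deadline to November 6, 2023.
None of the other events listed affects the running of the period under the stated rules.
Iyer filed on September 2, 2023, before the November 6, 2023 deadline, so the action is timely.

TIMELY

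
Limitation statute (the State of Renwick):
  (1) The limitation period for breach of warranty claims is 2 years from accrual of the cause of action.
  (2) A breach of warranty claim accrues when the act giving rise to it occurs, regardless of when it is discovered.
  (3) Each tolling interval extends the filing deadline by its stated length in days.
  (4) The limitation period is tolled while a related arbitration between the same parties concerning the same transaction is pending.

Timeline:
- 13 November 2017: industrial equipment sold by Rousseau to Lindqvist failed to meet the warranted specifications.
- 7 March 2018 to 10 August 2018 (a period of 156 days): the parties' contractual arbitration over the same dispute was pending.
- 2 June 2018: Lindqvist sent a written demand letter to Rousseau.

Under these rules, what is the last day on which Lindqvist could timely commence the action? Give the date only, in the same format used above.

17 April 2020

The limitation period began to run on 13 November 2017.
Adding the 2 years base period to 13 November 2017 gives a deadline of 13 November 2019, before any tolling.
The period was tolled for 156 days by the pending related arbitration (7 March 2018 to 10 August 2018), pushing the deadline to 17 April 2020.
None of the other events listed affects the running of the period under the stated rules.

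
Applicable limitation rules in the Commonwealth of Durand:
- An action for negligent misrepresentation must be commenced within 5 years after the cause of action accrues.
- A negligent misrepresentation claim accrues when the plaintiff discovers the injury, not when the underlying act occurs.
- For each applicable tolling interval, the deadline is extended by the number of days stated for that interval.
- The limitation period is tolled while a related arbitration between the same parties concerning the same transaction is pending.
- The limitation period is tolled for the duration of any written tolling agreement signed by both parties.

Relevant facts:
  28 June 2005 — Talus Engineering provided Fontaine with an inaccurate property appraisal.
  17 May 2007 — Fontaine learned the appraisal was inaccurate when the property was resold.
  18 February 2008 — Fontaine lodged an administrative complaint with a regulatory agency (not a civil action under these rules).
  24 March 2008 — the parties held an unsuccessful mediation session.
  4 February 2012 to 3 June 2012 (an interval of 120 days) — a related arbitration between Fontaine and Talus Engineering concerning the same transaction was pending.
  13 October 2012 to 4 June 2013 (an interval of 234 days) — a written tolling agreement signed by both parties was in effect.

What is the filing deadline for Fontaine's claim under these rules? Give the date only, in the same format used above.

14 September 2012

The claim did not accrue until Fontaine discovered the injury on 17 May 2007; the 28 June 2005 act date does not start the clock under the stated rule.
Adding the 5 years base period to 17 May 2007 gives a deadline of 17 May 2012, before any tolling.
The period was tolled for 120 days by the pending related arbitration (4 February 2012 to 3 June 2012), pushing the deadline to 14 September 2012.
The written tolling agreement from 13 October 2012 to 4 June 2013 began after the period had already run on 14 September 2012, so it has no tolling effect.
The other events in the timeline have no effect on the limitation period under the stated rules.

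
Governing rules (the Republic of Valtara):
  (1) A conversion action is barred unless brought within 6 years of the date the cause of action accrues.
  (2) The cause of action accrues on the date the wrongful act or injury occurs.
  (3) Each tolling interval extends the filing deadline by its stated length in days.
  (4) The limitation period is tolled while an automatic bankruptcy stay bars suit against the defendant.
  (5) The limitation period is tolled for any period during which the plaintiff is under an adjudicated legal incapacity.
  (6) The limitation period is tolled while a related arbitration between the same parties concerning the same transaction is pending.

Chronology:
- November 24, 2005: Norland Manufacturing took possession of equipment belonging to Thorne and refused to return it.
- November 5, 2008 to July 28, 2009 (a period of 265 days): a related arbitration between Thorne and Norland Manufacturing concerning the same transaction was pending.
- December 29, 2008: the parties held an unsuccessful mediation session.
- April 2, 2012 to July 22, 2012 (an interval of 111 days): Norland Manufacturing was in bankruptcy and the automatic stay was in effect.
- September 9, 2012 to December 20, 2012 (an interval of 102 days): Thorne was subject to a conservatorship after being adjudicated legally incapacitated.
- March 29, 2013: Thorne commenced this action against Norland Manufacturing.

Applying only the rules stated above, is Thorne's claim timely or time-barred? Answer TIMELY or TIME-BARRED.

The claim accrued on November 24, 2005, when the wrongful act occurred.
The untolled deadline — 6 years after November 24, 2005 — is November 24, 2011.
The period was tolled for 265 days by the pending related arbitration (November 5, 2008 to July 28, 2009), pushing the deadline to August 15, 2012.
Because the automatic bankruptcy stay ran from April 2, 2012 to July 22, 2012, the deadline is extended by 111 days to December 4, 2012.
The plaintiff's legal incapacity from September 9, 2012 to December 20, 2012 tolled the period for 102 days, extending the deadline to March 16, 2013.
Nothing else in the chronology tolls or restarts the period.
Thorne filed on March 29, 2013, after the March 16, 2013 deadline, so the action is time-barred.

TIME-BARRED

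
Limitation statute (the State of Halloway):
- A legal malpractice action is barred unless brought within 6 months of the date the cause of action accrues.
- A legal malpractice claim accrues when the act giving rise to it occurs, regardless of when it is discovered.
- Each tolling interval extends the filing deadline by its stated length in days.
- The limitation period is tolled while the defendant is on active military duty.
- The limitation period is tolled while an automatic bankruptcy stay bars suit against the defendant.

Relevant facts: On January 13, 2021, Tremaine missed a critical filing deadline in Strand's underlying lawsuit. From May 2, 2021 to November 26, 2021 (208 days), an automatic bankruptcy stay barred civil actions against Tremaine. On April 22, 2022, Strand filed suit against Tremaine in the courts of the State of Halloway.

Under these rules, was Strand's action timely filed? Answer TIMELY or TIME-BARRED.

TIME-BARRED

The claim accrued on January 13, 2021, when the wrongful act occurred.
The untolled deadline — 6 months after January 13, 2021 — is July 13, 2021.
The period was tolled for 208 days by the automatic bankruptcy stay (May 2, 2021 to November 26, 2021), pushing the deadline to February 6, 2022.
Strand filed on April 22, 2022, after the February 6, 2022 deadline, so the action is time-barred.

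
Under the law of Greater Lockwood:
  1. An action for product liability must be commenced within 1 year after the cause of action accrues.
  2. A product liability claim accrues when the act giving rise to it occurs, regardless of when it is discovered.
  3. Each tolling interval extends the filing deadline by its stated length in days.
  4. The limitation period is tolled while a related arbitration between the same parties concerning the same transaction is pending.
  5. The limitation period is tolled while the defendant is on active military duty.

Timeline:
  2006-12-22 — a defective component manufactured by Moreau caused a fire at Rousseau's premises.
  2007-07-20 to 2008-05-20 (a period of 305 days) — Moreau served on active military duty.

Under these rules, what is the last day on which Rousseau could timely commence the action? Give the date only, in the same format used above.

The claim accrued on 2006-12-22, when the wrongful act occurred.
1 year from 2006-12-22 is 2007-12-22.
The defendant's active military service from 2007-07-20 to 2008-05-20 tolled the period for 305 days, extending the deadline to 2008-10-22.

2008-10-22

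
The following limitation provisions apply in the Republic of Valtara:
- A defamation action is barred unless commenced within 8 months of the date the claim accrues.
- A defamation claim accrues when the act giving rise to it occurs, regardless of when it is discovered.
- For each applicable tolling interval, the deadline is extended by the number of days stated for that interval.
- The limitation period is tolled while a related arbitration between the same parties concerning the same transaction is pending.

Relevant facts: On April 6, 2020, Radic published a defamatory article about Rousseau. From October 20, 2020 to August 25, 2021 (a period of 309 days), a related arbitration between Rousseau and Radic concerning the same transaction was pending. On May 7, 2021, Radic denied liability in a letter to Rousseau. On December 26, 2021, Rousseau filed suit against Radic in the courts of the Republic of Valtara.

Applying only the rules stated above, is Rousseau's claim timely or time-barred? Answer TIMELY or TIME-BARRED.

TIME-BARRED

The claim accrued on April 6, 2020, when the wrongful act occurred.
Adding the 8 months base period to April 6, 2020 gives a deadline of December 6, 2020, before any tolling.
The pending related arbitration from October 20, 2020 to August 25, 2021 tolled the period for 309 days, extending the deadline to October 11, 2021.
The other events in the timeline have no effect on the limitation period under the stated rules.
Filing on December 26, 2021 missed the October 11, 2021 deadline — the action is time-barred.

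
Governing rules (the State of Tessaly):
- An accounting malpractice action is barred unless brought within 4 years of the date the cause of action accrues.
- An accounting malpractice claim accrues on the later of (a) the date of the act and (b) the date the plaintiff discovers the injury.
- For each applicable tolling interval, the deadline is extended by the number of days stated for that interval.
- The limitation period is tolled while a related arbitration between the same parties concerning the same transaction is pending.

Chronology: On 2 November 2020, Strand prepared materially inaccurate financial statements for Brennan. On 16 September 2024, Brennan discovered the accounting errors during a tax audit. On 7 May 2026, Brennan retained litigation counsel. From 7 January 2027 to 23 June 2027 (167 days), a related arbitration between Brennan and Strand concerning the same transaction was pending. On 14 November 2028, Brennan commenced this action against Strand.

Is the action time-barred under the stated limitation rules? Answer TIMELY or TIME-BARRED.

Taking the later of the act (2 November 2020) and discovery (16 September 2024), the claim accrued on 16 September 2024.
The untolled deadline — 4 years after 16 September 2024 — is 16 September 2028.
The pending related arbitration from 7 January 2027 to 23 June 2027 tolled the period for 167 days, extending the deadline to 2 March 2029.
None of the other events listed affects the running of the period under the stated rules.
The 14 November 2028 filing precedes the 2 March 2029 deadline; the claim is timely.

TIMELY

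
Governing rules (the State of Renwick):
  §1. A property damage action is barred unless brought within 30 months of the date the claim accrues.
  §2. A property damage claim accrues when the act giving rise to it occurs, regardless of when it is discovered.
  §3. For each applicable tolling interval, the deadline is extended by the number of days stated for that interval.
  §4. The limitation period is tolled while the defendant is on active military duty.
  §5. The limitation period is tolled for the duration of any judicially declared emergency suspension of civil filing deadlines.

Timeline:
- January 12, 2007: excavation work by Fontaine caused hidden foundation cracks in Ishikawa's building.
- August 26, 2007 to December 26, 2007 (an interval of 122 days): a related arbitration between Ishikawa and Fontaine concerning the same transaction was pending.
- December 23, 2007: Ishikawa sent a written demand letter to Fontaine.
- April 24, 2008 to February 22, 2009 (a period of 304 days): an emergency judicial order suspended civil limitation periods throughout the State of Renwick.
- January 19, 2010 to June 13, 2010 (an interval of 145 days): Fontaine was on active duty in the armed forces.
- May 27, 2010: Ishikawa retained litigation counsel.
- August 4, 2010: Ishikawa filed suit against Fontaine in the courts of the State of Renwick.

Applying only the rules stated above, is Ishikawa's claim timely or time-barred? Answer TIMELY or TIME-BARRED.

TIMELY

The limitation period began to run on January 12, 2007.
30 months from January 12, 2007 is July 12, 2009.
The emergency suspension of filing deadlines from April 24, 2008 to February 22, 2009 tolled the period for 304 days, extending the deadline to May 12, 2010.
The defendant's active military service from January 19, 2010 to June 13, 2010 tolled the period for 145 days, extending the deadline to October 4, 2010.
The pending related arbitration from August 26, 2007 to December 26, 2007 does not toll the period, because no stated rule makes a pending arbitration a tolling event.
Nothing else in the chronology tolls or restarts the period.
The August 4, 2010 filing precedes the October 4, 2010 deadline; the claim is timely.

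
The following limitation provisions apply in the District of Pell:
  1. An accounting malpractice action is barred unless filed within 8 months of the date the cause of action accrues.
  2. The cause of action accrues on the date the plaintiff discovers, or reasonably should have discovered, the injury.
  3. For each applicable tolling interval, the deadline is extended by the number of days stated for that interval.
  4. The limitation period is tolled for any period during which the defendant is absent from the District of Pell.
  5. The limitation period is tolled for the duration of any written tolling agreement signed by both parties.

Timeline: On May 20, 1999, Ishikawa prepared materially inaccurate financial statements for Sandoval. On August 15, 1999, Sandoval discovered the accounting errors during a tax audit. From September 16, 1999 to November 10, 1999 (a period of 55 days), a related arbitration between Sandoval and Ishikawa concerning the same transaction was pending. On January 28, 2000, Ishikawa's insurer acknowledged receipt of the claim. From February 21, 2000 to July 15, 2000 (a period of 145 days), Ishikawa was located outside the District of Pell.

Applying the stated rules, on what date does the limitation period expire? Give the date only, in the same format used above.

Under the discovery rule, the claim accrued on August 15, 1999, when Sandoval discovered the injury — not on the May 20, 1999 date of the underlying act.
The untolled deadline — 8 months after August 15, 1999 — is April 15, 2000.
The defendant's absence from the jurisdiction from February 21, 2000 to July 15, 2000 tolled the period for 145 days, extending the deadline to September 7, 2000.
No stated provision tolls the period for a pending arbitration, so the interval from September 16, 1999 to November 10, 1999 has no effect on the deadline.
None of the other events listed affects the running of the period under the stated rules.

September 7, 2000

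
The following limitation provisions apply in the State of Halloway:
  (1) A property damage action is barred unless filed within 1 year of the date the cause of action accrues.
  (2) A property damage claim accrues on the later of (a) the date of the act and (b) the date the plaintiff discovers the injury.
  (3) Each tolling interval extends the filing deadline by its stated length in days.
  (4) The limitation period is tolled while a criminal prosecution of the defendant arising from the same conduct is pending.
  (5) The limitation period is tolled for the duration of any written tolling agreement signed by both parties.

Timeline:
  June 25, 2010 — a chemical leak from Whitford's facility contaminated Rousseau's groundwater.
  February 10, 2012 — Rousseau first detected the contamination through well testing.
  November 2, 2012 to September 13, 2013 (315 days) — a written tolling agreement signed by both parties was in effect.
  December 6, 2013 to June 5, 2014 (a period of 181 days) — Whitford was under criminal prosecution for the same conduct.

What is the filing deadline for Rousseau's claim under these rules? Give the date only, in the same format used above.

The claim accrued on February 10, 2012 — the later of the June 25, 2010 act and the February 10, 2012 discovery.
1 year from February 10, 2012 is February 10, 2013.
The period was tolled for 315 days by the written tolling agreement (November 2, 2012 to September 13, 2013), pushing the deadline to December 22, 2013.
The period was tolled for 181 days by the pending criminal prosecution (December 6, 2013 to June 5, 2014), pushing the deadline to June 21, 2014.

June 21, 2014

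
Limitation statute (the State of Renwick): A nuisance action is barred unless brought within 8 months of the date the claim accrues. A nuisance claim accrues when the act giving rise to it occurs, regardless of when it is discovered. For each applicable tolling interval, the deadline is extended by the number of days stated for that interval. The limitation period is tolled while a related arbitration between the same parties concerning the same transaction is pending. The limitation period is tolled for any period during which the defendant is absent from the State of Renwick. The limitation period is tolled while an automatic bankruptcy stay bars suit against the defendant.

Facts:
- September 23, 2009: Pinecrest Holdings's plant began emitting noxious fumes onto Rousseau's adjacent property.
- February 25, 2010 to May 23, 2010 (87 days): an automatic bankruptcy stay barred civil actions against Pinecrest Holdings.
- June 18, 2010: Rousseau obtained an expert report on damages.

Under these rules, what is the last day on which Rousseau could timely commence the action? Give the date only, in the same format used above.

The claim accrued on September 23, 2009, the date of the act.
The untolled deadline — 8 months after September 23, 2009 — is May 23, 2010.
The period was tolled for 87 days by the automatic bankruptcy stay (February 25, 2010 to May 23, 2010), pushing the deadline to August 18, 2010.
None of the other events listed affects the running of the period under the stated rules.

August 18, 2010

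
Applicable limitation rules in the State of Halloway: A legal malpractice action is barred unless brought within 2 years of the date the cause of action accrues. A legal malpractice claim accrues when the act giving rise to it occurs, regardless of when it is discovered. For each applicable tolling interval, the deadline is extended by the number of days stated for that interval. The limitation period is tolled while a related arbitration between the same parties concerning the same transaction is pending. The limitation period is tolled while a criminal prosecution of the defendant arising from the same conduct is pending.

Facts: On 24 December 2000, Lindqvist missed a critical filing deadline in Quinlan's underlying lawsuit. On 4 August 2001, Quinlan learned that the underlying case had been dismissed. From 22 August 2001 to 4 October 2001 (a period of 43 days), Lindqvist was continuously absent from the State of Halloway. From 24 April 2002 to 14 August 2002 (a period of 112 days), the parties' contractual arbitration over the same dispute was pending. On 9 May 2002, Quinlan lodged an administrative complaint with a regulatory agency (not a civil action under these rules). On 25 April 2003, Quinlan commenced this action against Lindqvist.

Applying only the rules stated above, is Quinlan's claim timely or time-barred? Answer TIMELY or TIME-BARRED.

TIME-BARRED

Accrual is governed by the date of the act, so the period began to run on 24 December 2000; the later discovery on 4 August 2001 is irrelevant under the stated rule.
2 years from 24 December 2000 is 24 December 2002.
The period was tolled for 112 days by the pending related arbitration (24 April 2002 to 14 August 2002), pushing the deadline to 15 April 2003.
No stated provision tolls the period for the defendant's absence, so the interval from 22 August 2001 to 4 October 2001 has no effect on the deadline.
The other events in the timeline have no effect on the limitation period under the stated rules.
Filing on 25 April 2003 missed the 15 April 2003 deadline — the action is time-barred.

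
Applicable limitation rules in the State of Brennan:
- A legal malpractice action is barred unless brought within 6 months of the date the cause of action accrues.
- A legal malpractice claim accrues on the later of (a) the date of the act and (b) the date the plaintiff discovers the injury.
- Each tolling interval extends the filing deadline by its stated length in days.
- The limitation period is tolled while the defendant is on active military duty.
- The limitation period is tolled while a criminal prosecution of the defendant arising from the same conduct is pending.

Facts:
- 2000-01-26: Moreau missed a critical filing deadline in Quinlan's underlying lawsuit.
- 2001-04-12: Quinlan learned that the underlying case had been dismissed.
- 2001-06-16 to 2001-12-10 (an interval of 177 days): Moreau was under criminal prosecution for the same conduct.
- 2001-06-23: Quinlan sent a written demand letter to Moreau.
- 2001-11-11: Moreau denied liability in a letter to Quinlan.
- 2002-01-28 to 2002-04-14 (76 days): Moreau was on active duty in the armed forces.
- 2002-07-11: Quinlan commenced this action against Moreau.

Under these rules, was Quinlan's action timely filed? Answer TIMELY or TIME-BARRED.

TIME-BARRED

Taking the later of the act (2000-01-26) and discovery (2001-04-12), the claim accrued on 2001-04-12.
Adding the 6 months base period to 2001-04-12 gives a deadline of 2001-10-12, before any tolling.
Because the pending criminal prosecution ran from 2001-06-16 to 2001-12-10, the deadline is extended by 177 days to 2002-04-07.
The defendant's active military service from 2002-01-28 to 2002-04-14 tolled the period for 76 days, extending the deadline to 2002-06-22.
None of the other events listed affects the running of the period under the stated rules.
The 2002-07-11 filing falls after the 2002-06-22 deadline; the claim is time-barred.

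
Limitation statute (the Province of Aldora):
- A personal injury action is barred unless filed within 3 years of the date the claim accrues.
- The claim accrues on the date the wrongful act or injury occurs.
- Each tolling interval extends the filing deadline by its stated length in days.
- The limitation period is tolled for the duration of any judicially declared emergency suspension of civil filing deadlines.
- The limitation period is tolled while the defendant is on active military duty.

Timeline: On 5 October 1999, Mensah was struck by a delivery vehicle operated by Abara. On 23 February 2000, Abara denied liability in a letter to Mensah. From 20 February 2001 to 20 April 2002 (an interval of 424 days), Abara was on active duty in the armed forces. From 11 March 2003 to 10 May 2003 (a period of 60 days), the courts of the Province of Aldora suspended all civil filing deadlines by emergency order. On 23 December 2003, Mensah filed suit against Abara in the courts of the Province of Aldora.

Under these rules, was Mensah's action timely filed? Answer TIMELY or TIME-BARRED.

The claim accrued on 5 October 1999, when the wrongful act occurred.
The untolled deadline — 3 years after 5 October 1999 — is 5 October 2002.
The defendant's active military service from 20 February 2001 to 20 April 2002 tolled the period for 424 days, extending the deadline to 3 December 2003.
Because the emergency suspension of filing deadlines ran from 11 March 2003 to 10 May 2003, the deadline is extended by 60 days to 1 February 2004.
Nothing else in the chronology tolls or restarts the period.
Filing on 23 December 2003 beat the 1 February 2004 deadline — the action is timely.

TIMELY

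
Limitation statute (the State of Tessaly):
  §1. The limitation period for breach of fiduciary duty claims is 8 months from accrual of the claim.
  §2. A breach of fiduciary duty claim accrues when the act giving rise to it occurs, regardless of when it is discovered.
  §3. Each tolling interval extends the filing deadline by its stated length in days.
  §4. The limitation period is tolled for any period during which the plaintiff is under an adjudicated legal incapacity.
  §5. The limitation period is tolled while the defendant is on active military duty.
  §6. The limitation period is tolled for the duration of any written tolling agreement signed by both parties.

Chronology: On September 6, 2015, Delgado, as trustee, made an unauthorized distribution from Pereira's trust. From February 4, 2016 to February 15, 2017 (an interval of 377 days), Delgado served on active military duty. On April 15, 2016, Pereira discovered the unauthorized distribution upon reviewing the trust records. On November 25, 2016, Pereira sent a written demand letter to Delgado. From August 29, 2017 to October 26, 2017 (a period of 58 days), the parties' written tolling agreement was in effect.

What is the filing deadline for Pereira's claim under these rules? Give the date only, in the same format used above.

May 18, 2017

Because the rule ties accrual to occurrence, the claim accrued on September 6, 2015, not on the April 15, 2016 discovery date.
8 months from September 6, 2015 is May 6, 2016.
The period was tolled for 377 days by the defendant's active military service (February 4, 2016 to February 15, 2017), pushing the deadline to May 18, 2017.
The written tolling agreement starting August 29, 2017 came too late — the period had run on May 18, 2017 — and so does not extend the deadline.
The other events in the timeline have no effect on the limitation period under the stated rules.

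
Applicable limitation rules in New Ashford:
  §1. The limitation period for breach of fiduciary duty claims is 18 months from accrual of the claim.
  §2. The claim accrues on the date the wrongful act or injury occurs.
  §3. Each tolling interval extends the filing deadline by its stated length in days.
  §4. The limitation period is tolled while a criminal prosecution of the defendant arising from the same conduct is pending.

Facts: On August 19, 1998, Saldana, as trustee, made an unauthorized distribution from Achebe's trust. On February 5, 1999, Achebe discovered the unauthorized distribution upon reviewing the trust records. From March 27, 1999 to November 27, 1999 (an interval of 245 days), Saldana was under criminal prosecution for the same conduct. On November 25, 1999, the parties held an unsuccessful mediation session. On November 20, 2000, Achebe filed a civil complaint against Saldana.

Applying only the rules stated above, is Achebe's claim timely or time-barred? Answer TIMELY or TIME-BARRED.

TIME-BARRED

Because the rule ties accrual to occurrence, the claim accrued on August 19, 1998, not on the February 5, 1999 discovery date.
Adding the 18 months base period to August 19, 1998 gives a deadline of February 19, 2000, before any tolling.
Because the pending criminal prosecution ran from March 27, 1999 to November 27, 1999, the deadline is extended by 245 days to October 21, 2000.
None of the other events listed affects the running of the period under the stated rules.
The November 20, 2000 filing falls after the October 21, 2000 deadline; the claim is time-barred.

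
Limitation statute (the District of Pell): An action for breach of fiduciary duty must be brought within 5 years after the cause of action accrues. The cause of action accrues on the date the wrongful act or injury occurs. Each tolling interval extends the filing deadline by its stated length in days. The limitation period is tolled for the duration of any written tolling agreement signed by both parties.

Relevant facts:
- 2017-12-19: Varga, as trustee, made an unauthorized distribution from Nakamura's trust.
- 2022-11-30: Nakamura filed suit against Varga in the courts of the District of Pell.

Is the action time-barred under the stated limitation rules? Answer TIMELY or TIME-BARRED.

The claim accrued on 2017-12-19, when the wrongful act occurred.
Adding the 5 years base period to 2017-12-19 gives a deadline of 2022-12-19, before any tolling.
The 2022-11-30 filing precedes the 2022-12-19 deadline; the claim is timely.

TIMELY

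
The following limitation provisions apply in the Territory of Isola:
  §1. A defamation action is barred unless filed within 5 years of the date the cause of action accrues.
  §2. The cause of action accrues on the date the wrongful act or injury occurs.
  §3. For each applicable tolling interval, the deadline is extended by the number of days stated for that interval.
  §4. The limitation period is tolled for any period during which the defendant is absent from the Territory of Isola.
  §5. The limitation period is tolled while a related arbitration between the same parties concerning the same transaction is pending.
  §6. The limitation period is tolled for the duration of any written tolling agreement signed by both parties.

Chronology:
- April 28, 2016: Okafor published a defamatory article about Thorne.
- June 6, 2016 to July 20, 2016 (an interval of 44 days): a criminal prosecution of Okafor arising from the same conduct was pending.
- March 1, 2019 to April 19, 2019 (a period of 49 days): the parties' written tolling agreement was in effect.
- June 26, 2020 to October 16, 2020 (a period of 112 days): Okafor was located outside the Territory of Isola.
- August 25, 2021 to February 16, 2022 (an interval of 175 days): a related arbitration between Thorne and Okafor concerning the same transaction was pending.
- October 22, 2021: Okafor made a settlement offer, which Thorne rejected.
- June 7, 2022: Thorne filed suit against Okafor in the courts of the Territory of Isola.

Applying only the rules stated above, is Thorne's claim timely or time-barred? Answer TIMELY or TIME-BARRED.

The limitation period began to run on April 28, 2016.
5 years from April 28, 2016 is April 28, 2021.
The period was tolled for 49 days by the written tolling agreement (March 1, 2019 to April 19, 2019), pushing the deadline to June 16, 2021.
The period was tolled for 112 days by the defendant's absence from the jurisdiction (June 26, 2020 to October 16, 2020), pushing the deadline to October 6, 2021.
Because the pending related arbitration ran from August 25, 2021 to February 16, 2022, the deadline is extended by 175 days to March 30, 2022.
Although a criminal prosecution ran from June 6, 2016 to July 20, 2016, the stated rules do not make that a tolling event, so it is disregarded.
Nothing else in the chronology tolls or restarts the period.
Filing on June 7, 2022 missed the March 30, 2022 deadline — the action is time-barred.

TIME-BARRED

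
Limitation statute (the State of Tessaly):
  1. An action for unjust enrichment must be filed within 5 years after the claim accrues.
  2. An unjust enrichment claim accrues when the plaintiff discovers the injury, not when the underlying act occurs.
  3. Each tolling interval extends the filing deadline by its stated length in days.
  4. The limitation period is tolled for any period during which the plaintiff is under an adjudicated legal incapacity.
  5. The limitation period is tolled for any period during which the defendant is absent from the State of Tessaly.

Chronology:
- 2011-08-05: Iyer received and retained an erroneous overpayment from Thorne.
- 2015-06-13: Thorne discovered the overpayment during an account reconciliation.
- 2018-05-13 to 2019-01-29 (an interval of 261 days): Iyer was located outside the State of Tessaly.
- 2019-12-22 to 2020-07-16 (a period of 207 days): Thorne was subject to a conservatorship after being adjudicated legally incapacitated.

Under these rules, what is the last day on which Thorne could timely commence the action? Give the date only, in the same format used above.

2021-09-24

Accrual is tied to discovery, so the period began on 2015-06-13 rather than on 2011-08-05 when the act occurred.
5 years from 2015-06-13 is 2020-06-13.
The defendant's absence from the jurisdiction from 2018-05-13 to 2019-01-29 tolled the period for 261 days, extending the deadline to 2021-03-01.
Because the plaintiff's legal incapacity ran from 2019-12-22 to 2020-07-16, the deadline is extended by 207 days to 2021-09-24.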